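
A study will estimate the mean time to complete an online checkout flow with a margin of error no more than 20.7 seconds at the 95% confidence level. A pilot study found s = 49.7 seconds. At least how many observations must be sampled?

For a mean, the margin of error is E = z·σ/√n, so n = (zσ/E)².
At 95% confidence, z = 1.960.
n = (1.960 × 49.7 / 20.7)² = 22.15
Round up: n = 23.

n = 23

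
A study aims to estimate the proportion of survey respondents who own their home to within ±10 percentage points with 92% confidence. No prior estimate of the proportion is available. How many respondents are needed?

77

For a proportion with margin E = 0.1 at 92% confidence, z = 1.751.
With no prior estimate, use p = 0.5, which maximizes p(1−p) at 0.25.
n = 0.25 × (z/E)² = 0.25 × (1.751/0.1)² = 76.65
Round up: n = 77.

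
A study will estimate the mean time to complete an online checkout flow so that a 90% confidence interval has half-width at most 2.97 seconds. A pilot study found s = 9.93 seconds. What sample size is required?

31

For a mean, the margin of error is E = z·σ/√n, so n = (zσ/E)².
At 90% confidence, z = 1.645.
n = (1.645 × 9.93 / 2.97)² = 30.25
Round up: n = 31.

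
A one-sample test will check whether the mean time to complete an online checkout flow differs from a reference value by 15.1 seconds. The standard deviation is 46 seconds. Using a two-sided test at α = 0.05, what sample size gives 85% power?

For a one-sample z-test, n = ((z_{α/2} + z_β)·σ/δ)².
z_{α/2} = 1.960 (two-sided α = 0.05); z_β = 1.036 (power 85% → β = 0.15).
n = (2.996 × 46 / 15.1)² = 83.30
Round up: n = 84.

n = 84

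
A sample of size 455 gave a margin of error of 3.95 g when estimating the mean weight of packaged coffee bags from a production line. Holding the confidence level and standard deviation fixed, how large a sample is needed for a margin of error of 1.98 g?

Margin of error scales as 1/√n, so n₂ = n₁·(E₁/E₂)².
n₂ = 455 × (3.95/1.98)² = 455 × 3.98 = 1810.90
Round up: n₂ = 1811.

n = 1811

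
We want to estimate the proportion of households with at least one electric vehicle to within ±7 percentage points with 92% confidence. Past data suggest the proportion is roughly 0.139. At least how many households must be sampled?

For a proportion with margin E = 0.07 at 92% confidence, z = 1.751.
n = p̂(1−p̂)(z/E)² = 0.139 × 0.861 × (1.751/0.07)² = 74.88
Round up: n = 75.

75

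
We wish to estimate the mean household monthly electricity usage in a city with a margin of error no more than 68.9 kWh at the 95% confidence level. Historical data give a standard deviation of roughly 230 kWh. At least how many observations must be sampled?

For a mean, the margin of error is E = z·σ/√n, so n = (zσ/E)².
At 95% confidence, z = 1.960.
n = (1.960 × 230 / 68.9)² = 42.81
Round up: n = 43.

43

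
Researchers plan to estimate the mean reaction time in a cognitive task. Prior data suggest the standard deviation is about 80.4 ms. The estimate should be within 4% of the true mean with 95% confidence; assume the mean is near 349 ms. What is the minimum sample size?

For a mean, the margin of error is E = z·σ/√n, so n = (zσ/E)².
At 95% confidence, z = 1.960.
E = 4% of 349 = 13.96 ms.
n = (1.960 × 80.4 / 13.96)² = 127.42
Round up: n = 128.

128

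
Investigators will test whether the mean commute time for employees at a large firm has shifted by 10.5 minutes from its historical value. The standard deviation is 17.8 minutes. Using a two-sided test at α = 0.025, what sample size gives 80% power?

For a one-sample z-test, n = ((z_{α/2} + z_β)·σ/δ)².
z_{α/2} = 2.241 (two-sided α = 0.025); z_β = 0.842 (power 80% → β = 0.2).
n = (3.083 × 17.8 / 10.5)² = 27.32
Round up: n = 28.

n = 28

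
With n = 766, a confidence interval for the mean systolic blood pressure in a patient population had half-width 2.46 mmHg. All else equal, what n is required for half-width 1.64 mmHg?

n = 1724

Margin of error scales as 1/√n, so n₂ = n₁·(E₁/E₂)².
n₂ = 766 × (2.46/1.64)² = 766 × 2.25 = 1723.50
Round up: n₂ = 1724.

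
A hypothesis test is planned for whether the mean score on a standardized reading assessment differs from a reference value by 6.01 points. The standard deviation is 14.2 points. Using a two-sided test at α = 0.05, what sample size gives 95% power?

73

For a one-sample z-test, n = ((z_{α/2} + z_β)·σ/δ)².
z_{α/2} = 1.960 (two-sided α = 0.05); z_β = 1.645 (power 95% → β = 0.05).
n = (3.605 × 14.2 / 6.01)² = 72.55
Round up: n = 73.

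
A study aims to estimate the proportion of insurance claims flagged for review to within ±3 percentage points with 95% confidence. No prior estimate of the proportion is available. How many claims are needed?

1068

For a proportion with margin E = 0.03 at 95% confidence, z = 1.960.
With no prior estimate, use p = 0.5, which maximizes p(1−p) at 0.25.
n = 0.25 × (z/E)² = 0.25 × (1.960/0.03)² = 1067.11
Round up: n = 1068.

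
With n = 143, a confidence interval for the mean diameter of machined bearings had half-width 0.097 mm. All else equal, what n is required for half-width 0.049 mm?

Margin of error scales as 1/√n, so n₂ = n₁·(E₁/E₂)².
n₂ = 143 × (0.097/0.049)² = 143 × 3.919 = 560.42
Round up: n₂ = 561.

561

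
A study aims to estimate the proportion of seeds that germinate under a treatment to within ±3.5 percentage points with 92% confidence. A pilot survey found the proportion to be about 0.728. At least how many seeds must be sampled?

n = 496

For a proportion with margin E = 0.035 at 92% confidence, z = 1.751.
n = p̂(1−p̂)(z/E)² = 0.728 × 0.272 × (1.751/0.035)² = 495.61
Round up: n = 496.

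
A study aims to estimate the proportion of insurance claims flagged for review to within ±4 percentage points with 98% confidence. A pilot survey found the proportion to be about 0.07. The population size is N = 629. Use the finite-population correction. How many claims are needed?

For a proportion with margin E = 0.04 at 98% confidence, z = 2.326.
n = p̂(1−p̂)(z/E)² = 0.07 × 0.93 × (2.326/0.04)² = 220.13 — call this n₀.
Finite-population correction with N = 629: n = n₀ / (1 + (n₀−1)/N) = 220.13 / 1.348 = 163.30
Round up: n = 164.

164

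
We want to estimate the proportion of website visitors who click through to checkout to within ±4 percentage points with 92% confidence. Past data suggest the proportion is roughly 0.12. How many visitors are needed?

For a proportion with margin E = 0.04 at 92% confidence, z = 1.751.
n = p̂(1−p̂)(z/E)² = 0.12 × 0.88 × (1.751/0.04)² = 202.36
Round up: n = 203.

n = 203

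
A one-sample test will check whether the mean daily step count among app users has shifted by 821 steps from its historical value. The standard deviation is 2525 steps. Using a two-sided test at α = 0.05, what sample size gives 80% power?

For a one-sample z-test, n = ((z_{α/2} + z_β)·σ/δ)².
z_{α/2} = 1.960 (two-sided α = 0.05); z_β = 0.842 (power 80% → β = 0.2).
n = (2.802 × 2525 / 821)² = 74.26
Round up: n = 75.

75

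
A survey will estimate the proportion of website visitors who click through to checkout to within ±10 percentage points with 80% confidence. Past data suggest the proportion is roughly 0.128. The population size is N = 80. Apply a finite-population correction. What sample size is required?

n = 16

For a proportion with margin E = 0.1 at 80% confidence, z = 1.282.
n = p̂(1−p̂)(z/E)² = 0.128 × 0.872 × (1.282/0.1)² = 18.34 — call this n₀.
Finite-population correction with N = 80: n = n₀ / (1 + (n₀−1)/N) = 18.34 / 1.217 = 15.07
Round up: n = 16.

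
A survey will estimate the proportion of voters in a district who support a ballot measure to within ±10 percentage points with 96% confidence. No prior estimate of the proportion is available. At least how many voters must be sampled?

106

For a proportion with margin E = 0.1 at 96% confidence, z = 2.054.
With no prior estimate, use p = 0.5, which maximizes p(1−p) at 0.25.
n = 0.25 × (z/E)² = 0.25 × (2.054/0.1)² = 105.47
Round up: n = 106.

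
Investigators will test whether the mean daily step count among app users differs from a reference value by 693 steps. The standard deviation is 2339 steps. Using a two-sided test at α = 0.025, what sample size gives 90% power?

For a one-sample z-test, n = ((z_{α/2} + z_β)·σ/δ)².
z_{α/2} = 2.241 (two-sided α = 0.025); z_β = 1.282 (power 90% → β = 0.1).
n = (3.523 × 2339 / 693)² = 141.39
Round up: n = 142.

142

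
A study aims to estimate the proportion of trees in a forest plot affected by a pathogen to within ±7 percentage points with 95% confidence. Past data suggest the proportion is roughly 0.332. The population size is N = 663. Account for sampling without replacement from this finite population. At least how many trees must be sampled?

138

For a proportion with margin E = 0.07 at 95% confidence, z = 1.960.
n = p̂(1−p̂)(z/E)² = 0.332 × 0.668 × (1.960/0.07)² = 173.87 — call this n₀.
Finite-population correction with N = 663: n = n₀ / (1 + (n₀−1)/N) = 173.87 / 1.261 = 137.88
Round up: n = 138.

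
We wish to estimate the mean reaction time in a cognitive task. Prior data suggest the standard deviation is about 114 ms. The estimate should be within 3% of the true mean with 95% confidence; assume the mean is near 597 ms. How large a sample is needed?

156

For a mean, the margin of error is E = z·σ/√n, so n = (zσ/E)².
At 95% confidence, z = 1.960.
E = 3% of 597 = 17.91 ms.
n = (1.960 × 114 / 17.91)² = 155.64
Round up: n = 156.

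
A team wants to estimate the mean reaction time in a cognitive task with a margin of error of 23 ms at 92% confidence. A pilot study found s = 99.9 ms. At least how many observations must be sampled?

n = 58

For a mean, the margin of error is E = z·σ/√n, so n = (zσ/E)².
At 92% confidence, z = 1.751.
n = (1.751 × 99.9 / 23)² = 57.84
Round up: n = 58.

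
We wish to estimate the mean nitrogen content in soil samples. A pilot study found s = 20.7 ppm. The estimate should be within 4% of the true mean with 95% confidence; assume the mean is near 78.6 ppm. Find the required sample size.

167

For a mean, the margin of error is E = z·σ/√n, so n = (zσ/E)².
At 95% confidence, z = 1.960.
E = 4% of 78.6 = 3.144 ppm.
n = (1.960 × 20.7 / 3.144)² = 166.53
Round up: n = 167.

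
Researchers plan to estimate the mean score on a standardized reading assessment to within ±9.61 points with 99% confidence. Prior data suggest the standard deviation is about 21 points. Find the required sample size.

For a mean, the margin of error is E = z·σ/√n, so n = (zσ/E)².
At 99% confidence, z = 2.576.
n = (2.576 × 21 / 9.61)² = 31.69
Round up: n = 32.

n = 32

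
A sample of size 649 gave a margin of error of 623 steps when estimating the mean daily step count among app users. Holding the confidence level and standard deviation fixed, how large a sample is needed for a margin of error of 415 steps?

Margin of error scales as 1/√n, so n₂ = n₁·(E₁/E₂)².
n₂ = 649 × (623/415)² = 649 × 2.254 = 1462.85
Round up: n₂ = 1463.

1463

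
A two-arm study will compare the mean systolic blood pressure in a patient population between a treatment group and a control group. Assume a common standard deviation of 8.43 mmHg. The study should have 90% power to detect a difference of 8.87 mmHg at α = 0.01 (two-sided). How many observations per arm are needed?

For two equal groups, n per group = 2·((z_{α/2} + z_β)·σ/δ)².
z_{α/2} = 2.576; z_β = 1.282 (power 90%).
n = 2 × (3.858 × 8.43 / 8.87)² = 2 × 13.44 = 26.88
Round up: n = 27 per group.

27 per group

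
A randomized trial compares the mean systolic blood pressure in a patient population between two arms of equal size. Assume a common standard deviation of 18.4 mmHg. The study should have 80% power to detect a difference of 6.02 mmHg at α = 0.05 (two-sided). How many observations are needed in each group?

For two equal groups, n per group = 2·((z_{α/2} + z_β)·σ/δ)².
z_{α/2} = 1.960; z_β = 0.842 (power 80%).
n = 2 × (2.802 × 18.4 / 6.02)² = 2 × 73.35 = 146.70
Round up: n = 147 per group.

147 per group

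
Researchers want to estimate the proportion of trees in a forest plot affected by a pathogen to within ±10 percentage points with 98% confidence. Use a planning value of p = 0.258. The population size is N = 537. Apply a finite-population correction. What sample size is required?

For a proportion with margin E = 0.1 at 98% confidence, z = 2.326.
n = p̂(1−p̂)(z/E)² = 0.258 × 0.742 × (2.326/0.1)² = 103.57 — call this n₀.
Finite-population correction with N = 537: n = n₀ / (1 + (n₀−1)/N) = 103.57 / 1.191 = 86.96
Round up: n = 87.

87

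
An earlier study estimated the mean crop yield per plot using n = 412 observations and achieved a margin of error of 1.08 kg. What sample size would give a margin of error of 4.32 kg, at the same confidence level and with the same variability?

26

Margin of error scales as 1/√n, so n₂ = n₁·(E₁/E₂)².
n₂ = 412 × (1.08/4.32)² = 412 × 0.0625 = 25.75
Round up: n₂ = 26.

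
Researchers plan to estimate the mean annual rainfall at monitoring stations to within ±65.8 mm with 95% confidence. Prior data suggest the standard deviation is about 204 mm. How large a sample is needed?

For a mean, the margin of error is E = z·σ/√n, so n = (zσ/E)².
At 95% confidence, z = 1.960.
n = (1.960 × 204 / 65.8)² = 36.93
Round up: n = 37.

n = 37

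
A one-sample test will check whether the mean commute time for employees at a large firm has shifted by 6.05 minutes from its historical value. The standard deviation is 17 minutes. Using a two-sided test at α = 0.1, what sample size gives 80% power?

49

For a one-sample z-test, n = ((z_{α/2} + z_β)·σ/δ)².
z_{α/2} = 1.645 (two-sided α = 0.1); z_β = 0.842 (power 80% → β = 0.2).
n = (2.487 × 17 / 6.05)² = 48.84
Round up: n = 49.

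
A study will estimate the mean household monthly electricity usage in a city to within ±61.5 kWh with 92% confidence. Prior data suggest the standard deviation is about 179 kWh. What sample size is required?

26

For a mean, the margin of error is E = z·σ/√n, so n = (zσ/E)².
At 92% confidence, z = 1.751.
n = (1.751 × 179 / 61.5)² = 25.97
Round up: n = 26.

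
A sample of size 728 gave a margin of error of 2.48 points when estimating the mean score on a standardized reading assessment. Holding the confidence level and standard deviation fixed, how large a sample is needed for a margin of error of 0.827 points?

Margin of error scales as 1/√n, so n₂ = n₁·(E₁/E₂)².
n₂ = 728 × (2.48/0.827)² = 728 × 8.993 = 6546.90
Round up: n₂ = 6547.

6547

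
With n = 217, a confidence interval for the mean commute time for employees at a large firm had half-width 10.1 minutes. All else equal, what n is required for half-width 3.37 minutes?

1950

Margin of error scales as 1/√n, so n₂ = n₁·(E₁/E₂)².
n₂ = 217 × (10.1/3.37)² = 217 × 8.982 = 1949.09
Round up: n₂ = 1950.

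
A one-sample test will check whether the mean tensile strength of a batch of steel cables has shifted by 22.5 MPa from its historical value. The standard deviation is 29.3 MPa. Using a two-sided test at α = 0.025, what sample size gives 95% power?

For a one-sample z-test, n = ((z_{α/2} + z_β)·σ/δ)².
z_{α/2} = 2.241 (two-sided α = 0.025); z_β = 1.645 (power 95% → β = 0.05).
n = (3.886 × 29.3 / 22.5)² = 25.61
Round up: n = 26.

26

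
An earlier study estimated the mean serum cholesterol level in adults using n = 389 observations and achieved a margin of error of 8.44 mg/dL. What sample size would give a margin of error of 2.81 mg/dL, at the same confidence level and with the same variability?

Margin of error scales as 1/√n, so n₂ = n₁·(E₁/E₂)².
n₂ = 389 × (8.44/2.81)² = 389 × 9.021 = 3509.17
Round up: n₂ = 3510.

3510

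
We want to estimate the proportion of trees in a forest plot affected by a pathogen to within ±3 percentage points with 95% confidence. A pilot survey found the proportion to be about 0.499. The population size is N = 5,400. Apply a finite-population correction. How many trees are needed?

n = 892

For a proportion with margin E = 0.03 at 95% confidence, z = 1.960.
n = p̂(1−p̂)(z/E)² = 0.499 × 0.501 × (1.960/0.03)² = 1067.11 — call this n₀.
Finite-population correction with N = 5,400: n = n₀ / (1 + (n₀−1)/N) = 1067.11 / 1.197 = 891.49
Round up: n = 892.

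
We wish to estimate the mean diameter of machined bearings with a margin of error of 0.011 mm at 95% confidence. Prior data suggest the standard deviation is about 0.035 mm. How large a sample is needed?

For a mean, the margin of error is E = z·σ/√n, so n = (zσ/E)².
At 95% confidence, z = 1.960.
n = (1.960 × 0.035 / 0.011)² = 38.89
Round up: n = 39.

39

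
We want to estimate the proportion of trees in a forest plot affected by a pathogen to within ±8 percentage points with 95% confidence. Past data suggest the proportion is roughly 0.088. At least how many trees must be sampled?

n = 49

For a proportion with margin E = 0.08 at 95% confidence, z = 1.960.
n = p̂(1−p̂)(z/E)² = 0.088 × 0.912 × (1.960/0.08)² = 48.17
Round up: n = 49.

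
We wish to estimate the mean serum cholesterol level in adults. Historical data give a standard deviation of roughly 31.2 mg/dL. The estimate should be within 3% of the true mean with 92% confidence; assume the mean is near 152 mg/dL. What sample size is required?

For a mean, the margin of error is E = z·σ/√n, so n = (zσ/E)².
At 92% confidence, z = 1.751.
E = 3% of 152 = 4.56 mg/dL.
n = (1.751 × 31.2 / 4.56)² = 143.53
Round up: n = 144.

144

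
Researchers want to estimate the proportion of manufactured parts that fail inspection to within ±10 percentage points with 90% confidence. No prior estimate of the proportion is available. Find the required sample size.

For a proportion with margin E = 0.1 at 90% confidence, z = 1.645.
With no prior estimate, use p = 0.5, which maximizes p(1−p) at 0.25.
n = 0.25 × (z/E)² = 0.25 × (1.645/0.1)² = 67.65
Round up: n = 68.

68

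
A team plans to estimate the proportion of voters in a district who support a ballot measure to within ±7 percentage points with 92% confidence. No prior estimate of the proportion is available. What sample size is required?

For a proportion with margin E = 0.07 at 92% confidence, z = 1.751.
With no prior estimate, use p = 0.5, which maximizes p(1−p) at 0.25.
n = 0.25 × (z/E)² = 0.25 × (1.751/0.07)² = 156.43
Round up: n = 157.

n = 157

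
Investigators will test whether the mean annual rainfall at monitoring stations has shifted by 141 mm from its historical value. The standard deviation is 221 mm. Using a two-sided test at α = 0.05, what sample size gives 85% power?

For a one-sample z-test, n = ((z_{α/2} + z_β)·σ/δ)².
z_{α/2} = 1.960 (two-sided α = 0.05); z_β = 1.036 (power 85% → β = 0.15).
n = (2.996 × 221 / 141)² = 22.05
Round up: n = 23.

n = 23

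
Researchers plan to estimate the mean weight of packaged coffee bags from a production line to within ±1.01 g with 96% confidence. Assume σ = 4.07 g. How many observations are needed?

n = 69

For a mean, the margin of error is E = z·σ/√n, so n = (zσ/E)².
At 96% confidence, z = 2.054.
n = (2.054 × 4.07 / 1.01)² = 68.51
Round up: n = 69.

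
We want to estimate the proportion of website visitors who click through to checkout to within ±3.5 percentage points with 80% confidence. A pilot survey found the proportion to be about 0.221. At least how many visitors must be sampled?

n = 231

For a proportion with margin E = 0.035 at 80% confidence, z = 1.282.
n = p̂(1−p̂)(z/E)² = 0.221 × 0.779 × (1.282/0.035)² = 230.98
Round up: n = 231.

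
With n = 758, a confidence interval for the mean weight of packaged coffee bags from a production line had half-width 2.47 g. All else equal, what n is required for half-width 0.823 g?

n = 6828

Margin of error scales as 1/√n, so n₂ = n₁·(E₁/E₂)².
n₂ = 758 × (2.47/0.823)² = 758 × 9.007 = 6827.31
Round up: n₂ = 6828.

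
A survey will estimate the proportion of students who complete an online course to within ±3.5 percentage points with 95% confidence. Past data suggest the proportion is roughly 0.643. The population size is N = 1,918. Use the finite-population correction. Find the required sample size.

For a proportion with margin E = 0.035 at 95% confidence, z = 1.960.
n = p̂(1−p̂)(z/E)² = 0.643 × 0.357 × (1.960/0.035)² = 719.87 — call this n₀.
Finite-population correction with N = 1,918: n = n₀ / (1 + (n₀−1)/N) = 719.87 / 1.375 = 523.54
Round up: n = 524.

524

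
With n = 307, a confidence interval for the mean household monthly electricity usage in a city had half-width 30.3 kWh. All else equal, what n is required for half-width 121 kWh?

n = 20

Margin of error scales as 1/√n, so n₂ = n₁·(E₁/E₂)².
n₂ = 307 × (30.3/121)² = 307 × 0.06271 = 19.25
Round up: n₂ = 20.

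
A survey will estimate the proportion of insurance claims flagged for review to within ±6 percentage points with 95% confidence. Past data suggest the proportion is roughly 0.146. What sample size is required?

n = 134

For a proportion with margin E = 0.06 at 95% confidence, z = 1.960.
n = p̂(1−p̂)(z/E)² = 0.146 × 0.854 × (1.960/0.06)² = 133.05
Round up: n = 134.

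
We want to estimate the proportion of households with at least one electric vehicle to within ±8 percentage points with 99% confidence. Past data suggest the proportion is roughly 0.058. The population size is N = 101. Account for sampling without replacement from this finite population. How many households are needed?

37

For a proportion with margin E = 0.08 at 99% confidence, z = 2.576.
n = p̂(1−p̂)(z/E)² = 0.058 × 0.942 × (2.576/0.08)² = 56.65 — call this n₀.
Finite-population correction with N = 101: n = n₀ / (1 + (n₀−1)/N) = 56.65 / 1.551 = 36.52
Round up: n = 37.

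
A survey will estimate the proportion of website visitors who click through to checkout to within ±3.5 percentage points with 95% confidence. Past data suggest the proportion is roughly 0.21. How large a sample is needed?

For a proportion with margin E = 0.035 at 95% confidence, z = 1.960.
n = p̂(1−p̂)(z/E)² = 0.21 × 0.79 × (1.960/0.035)² = 520.26
Round up: n = 521.

521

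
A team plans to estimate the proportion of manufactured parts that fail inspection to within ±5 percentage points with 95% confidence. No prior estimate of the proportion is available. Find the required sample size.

For a proportion with margin E = 0.05 at 95% confidence, z = 1.960.
With no prior estimate, use p = 0.5, which maximizes p(1−p) at 0.25.
n = 0.25 × (z/E)² = 0.25 × (1.960/0.05)² = 384.16
Round up: n = 385.

385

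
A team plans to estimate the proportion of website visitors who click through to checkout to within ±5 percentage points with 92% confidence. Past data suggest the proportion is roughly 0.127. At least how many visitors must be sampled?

For a proportion with margin E = 0.05 at 92% confidence, z = 1.751.
n = p̂(1−p̂)(z/E)² = 0.127 × 0.873 × (1.751/0.05)² = 135.97
Round up: n = 136.

136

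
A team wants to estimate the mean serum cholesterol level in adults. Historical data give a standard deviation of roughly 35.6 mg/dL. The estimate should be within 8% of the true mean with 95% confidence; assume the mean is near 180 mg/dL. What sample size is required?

24

For a mean, the margin of error is E = z·σ/√n, so n = (zσ/E)².
At 95% confidence, z = 1.960.
E = 8% of 180 = 14.4 mg/dL.
n = (1.960 × 35.6 / 14.4)² = 23.48
Round up: n = 24.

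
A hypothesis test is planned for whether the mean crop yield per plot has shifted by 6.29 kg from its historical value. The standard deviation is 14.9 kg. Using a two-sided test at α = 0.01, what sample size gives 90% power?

For a one-sample z-test, n = ((z_{α/2} + z_β)·σ/δ)².
z_{α/2} = 2.576 (two-sided α = 0.01); z_β = 1.282 (power 90% → β = 0.1).
n = (3.858 × 14.9 / 6.29)² = 83.52
Round up: n = 84.

84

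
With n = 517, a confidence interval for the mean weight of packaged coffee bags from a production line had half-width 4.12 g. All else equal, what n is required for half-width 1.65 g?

n = 3224

Margin of error scales as 1/√n, so n₂ = n₁·(E₁/E₂)².
n₂ = 517 × (4.12/1.65)² = 517 × 6.235 = 3223.50
Round up: n₂ = 3224.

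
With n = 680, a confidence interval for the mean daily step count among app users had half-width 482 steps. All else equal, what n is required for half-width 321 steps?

Margin of error scales as 1/√n, so n₂ = n₁·(E₁/E₂)².
n₂ = 680 × (482/321)² = 680 × 2.255 = 1533.40
Round up: n₂ = 1534.

n = 1534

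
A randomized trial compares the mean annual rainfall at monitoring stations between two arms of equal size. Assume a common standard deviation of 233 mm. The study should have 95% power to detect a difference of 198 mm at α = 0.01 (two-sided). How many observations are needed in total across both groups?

100 total

For two equal groups, n per group = 2·((z_{α/2} + z_β)·σ/δ)².
z_{α/2} = 2.576; z_β = 1.645 (power 95%).
n = 2 × (4.221 × 233 / 198)² = 2 × 24.67 = 49.34
Round up: n = 50 per group.
Total across both groups: 2 × 50 = 100.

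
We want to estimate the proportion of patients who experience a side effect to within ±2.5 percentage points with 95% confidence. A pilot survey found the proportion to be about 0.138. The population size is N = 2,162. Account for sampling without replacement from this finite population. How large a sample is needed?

n = 547

For a proportion with margin E = 0.025 at 95% confidence, z = 1.960.
n = p̂(1−p̂)(z/E)² = 0.138 × 0.862 × (1.960/0.025)² = 731.17 — call this n₀.
Finite-population correction with N = 2,162: n = n₀ / (1 + (n₀−1)/N) = 731.17 / 1.338 = 546.46
Round up: n = 547.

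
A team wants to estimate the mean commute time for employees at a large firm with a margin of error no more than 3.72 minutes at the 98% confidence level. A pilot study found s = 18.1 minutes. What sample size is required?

For a mean, the margin of error is E = z·σ/√n, so n = (zσ/E)².
At 98% confidence, z = 2.326.
n = (2.326 × 18.1 / 3.72)² = 128.08
Round up: n = 129.

129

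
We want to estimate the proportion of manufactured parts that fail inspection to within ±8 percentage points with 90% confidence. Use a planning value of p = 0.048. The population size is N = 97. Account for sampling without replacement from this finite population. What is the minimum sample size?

For a proportion with margin E = 0.08 at 90% confidence, z = 1.645.
n = p̂(1−p̂)(z/E)² = 0.048 × 0.952 × (1.645/0.08)² = 19.32 — call this n₀.
Finite-population correction with N = 97: n = n₀ / (1 + (n₀−1)/N) = 19.32 / 1.189 = 16.25
Round up: n = 17.

17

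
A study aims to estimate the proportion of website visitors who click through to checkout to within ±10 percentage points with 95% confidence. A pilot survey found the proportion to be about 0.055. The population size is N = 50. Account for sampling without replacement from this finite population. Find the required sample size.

For a proportion with margin E = 0.1 at 95% confidence, z = 1.960.
n = p̂(1−p̂)(z/E)² = 0.055 × 0.945 × (1.960/0.1)² = 19.97 — call this n₀.
Finite-population correction with N = 50: n = n₀ / (1 + (n₀−1)/N) = 19.97 / 1.379 = 14.48
Round up: n = 15.

n = 15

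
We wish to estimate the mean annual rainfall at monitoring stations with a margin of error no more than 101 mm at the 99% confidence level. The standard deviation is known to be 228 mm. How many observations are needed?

For a mean, the margin of error is E = z·σ/√n, so n = (zσ/E)².
At 99% confidence, z = 2.576.
n = (2.576 × 228 / 101)² = 33.82
Round up: n = 34.

34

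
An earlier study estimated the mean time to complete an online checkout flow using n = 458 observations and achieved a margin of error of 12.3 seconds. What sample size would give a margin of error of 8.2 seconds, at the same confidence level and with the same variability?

Margin of error scales as 1/√n, so n₂ = n₁·(E₁/E₂)².
n₂ = 458 × (12.3/8.2)² = 458 × 2.25 = 1030.50
Round up: n₂ = 1031.

1031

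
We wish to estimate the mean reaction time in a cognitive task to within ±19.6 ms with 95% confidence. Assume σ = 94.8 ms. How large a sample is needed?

For a mean, the margin of error is E = z·σ/√n, so n = (zσ/E)².
At 95% confidence, z = 1.960.
n = (1.960 × 94.8 / 19.6)² = 89.87
Round up: n = 90.

90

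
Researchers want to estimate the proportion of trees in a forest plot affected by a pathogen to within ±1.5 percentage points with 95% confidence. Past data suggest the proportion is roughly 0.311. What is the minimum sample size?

For a proportion with margin E = 0.015 at 95% confidence, z = 1.960.
n = p̂(1−p̂)(z/E)² = 0.311 × 0.689 × (1.960/0.015)² = 3658.55
Round up: n = 3659.

3659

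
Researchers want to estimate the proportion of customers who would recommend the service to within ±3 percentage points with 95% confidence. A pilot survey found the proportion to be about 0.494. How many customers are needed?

For a proportion with margin E = 0.03 at 95% confidence, z = 1.960.
n = p̂(1−p̂)(z/E)² = 0.494 × 0.506 × (1.960/0.03)² = 1066.96
Round up: n = 1067.

1067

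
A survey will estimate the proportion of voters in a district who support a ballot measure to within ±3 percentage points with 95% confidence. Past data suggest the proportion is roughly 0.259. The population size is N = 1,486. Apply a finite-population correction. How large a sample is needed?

For a proportion with margin E = 0.03 at 95% confidence, z = 1.960.
n = p̂(1−p̂)(z/E)² = 0.259 × 0.741 × (1.960/0.03)² = 819.20 — call this n₀.
Finite-population correction with N = 1,486: n = n₀ / (1 + (n₀−1)/N) = 819.20 / 1.551 = 528.18
Round up: n = 529.

529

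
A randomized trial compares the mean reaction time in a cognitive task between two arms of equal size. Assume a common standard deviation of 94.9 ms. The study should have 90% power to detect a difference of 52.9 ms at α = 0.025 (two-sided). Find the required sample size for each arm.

80 per group

For two equal groups, n per group = 2·((z_{α/2} + z_β)·σ/δ)².
z_{α/2} = 2.241; z_β = 1.282 (power 90%).
n = 2 × (3.523 × 94.9 / 52.9)² = 2 × 39.94 = 79.88
Round up: n = 80 per group.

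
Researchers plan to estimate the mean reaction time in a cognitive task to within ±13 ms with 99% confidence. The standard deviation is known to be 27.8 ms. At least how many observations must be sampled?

n = 31

For a mean, the margin of error is E = z·σ/√n, so n = (zσ/E)².
At 99% confidence, z = 2.576.
n = (2.576 × 27.8 / 13)² = 30.35
Round up: n = 31.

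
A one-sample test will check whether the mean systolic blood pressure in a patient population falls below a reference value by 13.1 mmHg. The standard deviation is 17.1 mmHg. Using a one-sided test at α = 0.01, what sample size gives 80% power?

For a one-sample z-test, n = ((z_α + z_β)·σ/δ)².
z_α = 2.326 (one-sided α = 0.01); z_β = 0.842 (power 80% → β = 0.2).
n = (3.168 × 17.1 / 13.1)² = 17.10
Round up: n = 18.

18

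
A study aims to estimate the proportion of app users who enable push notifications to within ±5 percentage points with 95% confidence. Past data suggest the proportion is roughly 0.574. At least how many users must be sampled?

For a proportion with margin E = 0.05 at 95% confidence, z = 1.960.
n = p̂(1−p̂)(z/E)² = 0.574 × 0.426 × (1.960/0.05)² = 375.75
Round up: n = 376.

376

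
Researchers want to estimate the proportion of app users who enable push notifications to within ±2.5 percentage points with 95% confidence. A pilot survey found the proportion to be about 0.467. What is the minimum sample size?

For a proportion with margin E = 0.025 at 95% confidence, z = 1.960.
n = p̂(1−p̂)(z/E)² = 0.467 × 0.533 × (1.960/0.025)² = 1529.95
Round up: n = 1530.

1530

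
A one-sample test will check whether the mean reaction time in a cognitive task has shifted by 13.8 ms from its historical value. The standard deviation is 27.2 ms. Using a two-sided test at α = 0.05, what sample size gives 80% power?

n = 31

For a one-sample z-test, n = ((z_{α/2} + z_β)·σ/δ)².
z_{α/2} = 1.960 (two-sided α = 0.05); z_β = 0.842 (power 80% → β = 0.2).
n = (2.802 × 27.2 / 13.8)² = 30.50
Round up: n = 31.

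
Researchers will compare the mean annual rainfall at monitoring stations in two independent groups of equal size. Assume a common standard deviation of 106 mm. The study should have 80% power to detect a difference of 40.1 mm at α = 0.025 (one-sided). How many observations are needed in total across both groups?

220 total

For two equal groups, n per group = 2·((z_α + z_β)·σ/δ)².
z_α = 1.960; z_β = 0.842 (power 80%).
n = 2 × (2.802 × 106 / 40.1)² = 2 × 54.86 = 109.72
Round up: n = 110 per group.
Total across both groups: 2 × 110 = 220.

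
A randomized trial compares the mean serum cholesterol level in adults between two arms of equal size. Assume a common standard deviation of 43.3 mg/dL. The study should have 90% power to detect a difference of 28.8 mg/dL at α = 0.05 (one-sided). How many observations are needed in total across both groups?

For two equal groups, n per group = 2·((z_α + z_β)·σ/δ)².
z_α = 1.645; z_β = 1.282 (power 90%).
n = 2 × (2.927 × 43.3 / 28.8)² = 2 × 19.37 = 38.74
Round up: n = 39 per group.
Total across both groups: 2 × 39 = 78.

78 total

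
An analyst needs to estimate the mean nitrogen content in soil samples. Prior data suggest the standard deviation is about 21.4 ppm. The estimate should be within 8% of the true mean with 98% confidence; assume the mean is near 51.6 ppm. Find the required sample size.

n = 146

For a mean, the margin of error is E = z·σ/√n, so n = (zσ/E)².
At 98% confidence, z = 2.326.
E = 8% of 51.6 = 4.128 ppm.
n = (2.326 × 21.4 / 4.128)² = 145.40
Round up: n = 146.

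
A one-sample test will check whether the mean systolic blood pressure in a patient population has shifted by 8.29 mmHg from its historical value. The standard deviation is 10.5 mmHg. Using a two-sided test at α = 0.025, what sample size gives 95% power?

n = 25

For a one-sample z-test, n = ((z_{α/2} + z_β)·σ/δ)².
z_{α/2} = 2.241 (two-sided α = 0.025); z_β = 1.645 (power 95% → β = 0.05).
n = (3.886 × 10.5 / 8.29)² = 24.23
Round up: n = 25.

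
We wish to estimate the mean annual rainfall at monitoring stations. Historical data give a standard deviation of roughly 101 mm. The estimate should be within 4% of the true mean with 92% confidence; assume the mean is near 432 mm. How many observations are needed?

105

For a mean, the margin of error is E = z·σ/√n, so n = (zσ/E)².
At 92% confidence, z = 1.751.
E = 4% of 432 = 17.28 mm.
n = (1.751 × 101 / 17.28)² = 104.74
Round up: n = 105.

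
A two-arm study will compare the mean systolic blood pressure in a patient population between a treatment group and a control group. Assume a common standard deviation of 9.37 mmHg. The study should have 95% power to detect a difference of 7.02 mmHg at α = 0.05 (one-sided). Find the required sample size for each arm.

For two equal groups, n per group = 2·((z_α + z_β)·σ/δ)².
z_α = 1.645; z_β = 1.645 (power 95%).
n = 2 × (3.290 × 9.37 / 7.02)² = 2 × 19.28 = 38.56
Round up: n = 39 per group.

39 per group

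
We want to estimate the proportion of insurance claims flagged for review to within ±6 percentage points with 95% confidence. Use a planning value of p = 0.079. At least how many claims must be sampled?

For a proportion with margin E = 0.06 at 95% confidence, z = 1.960.
n = p̂(1−p̂)(z/E)² = 0.079 × 0.921 × (1.960/0.06)² = 77.64
Round up: n = 78.

n = 78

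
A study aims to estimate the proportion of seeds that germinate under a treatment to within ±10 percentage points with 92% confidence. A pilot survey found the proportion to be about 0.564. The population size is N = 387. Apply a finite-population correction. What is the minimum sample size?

For a proportion with margin E = 0.1 at 92% confidence, z = 1.751.
n = p̂(1−p̂)(z/E)² = 0.564 × 0.436 × (1.751/0.1)² = 75.39 — call this n₀.
Finite-population correction with N = 387: n = n₀ / (1 + (n₀−1)/N) = 75.39 / 1.192 = 63.25
Round up: n = 64.

64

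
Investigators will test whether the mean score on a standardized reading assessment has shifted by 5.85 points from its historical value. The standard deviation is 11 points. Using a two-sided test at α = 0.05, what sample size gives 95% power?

46

For a one-sample z-test, n = ((z_{α/2} + z_β)·σ/δ)².
z_{α/2} = 1.960 (two-sided α = 0.05); z_β = 1.645 (power 95% → β = 0.05).
n = (3.605 × 11 / 5.85)² = 45.95
Round up: n = 46.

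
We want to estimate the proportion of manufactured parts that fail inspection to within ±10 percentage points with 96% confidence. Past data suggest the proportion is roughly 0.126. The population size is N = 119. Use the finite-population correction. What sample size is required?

For a proportion with margin E = 0.1 at 96% confidence, z = 2.054.
n = p̂(1−p̂)(z/E)² = 0.126 × 0.874 × (2.054/0.1)² = 46.46 — call this n₀.
Finite-population correction with N = 119: n = n₀ / (1 + (n₀−1)/N) = 46.46 / 1.382 = 33.62
Round up: n = 34.

n = 34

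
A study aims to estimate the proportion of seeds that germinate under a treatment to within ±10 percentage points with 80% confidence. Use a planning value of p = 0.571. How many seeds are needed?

n = 41

For a proportion with margin E = 0.1 at 80% confidence, z = 1.282.
n = p̂(1−p̂)(z/E)² = 0.571 × 0.429 × (1.282/0.1)² = 40.26
Round up: n = 41.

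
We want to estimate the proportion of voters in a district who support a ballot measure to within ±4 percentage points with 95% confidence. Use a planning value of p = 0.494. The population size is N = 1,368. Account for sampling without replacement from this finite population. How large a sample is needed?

For a proportion with margin E = 0.04 at 95% confidence, z = 1.960.
n = p̂(1−p̂)(z/E)² = 0.494 × 0.506 × (1.960/0.04)² = 600.16 — call this n₀.
Finite-population correction with N = 1,368: n = n₀ / (1 + (n₀−1)/N) = 600.16 / 1.438 = 417.36
Round up: n = 418.

n = 418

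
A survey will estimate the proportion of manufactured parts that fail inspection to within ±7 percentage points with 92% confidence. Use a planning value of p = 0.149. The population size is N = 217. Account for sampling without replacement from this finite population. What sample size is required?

For a proportion with margin E = 0.07 at 92% confidence, z = 1.751.
n = p̂(1−p̂)(z/E)² = 0.149 × 0.851 × (1.751/0.07)² = 79.34 — call this n₀.
Finite-population correction with N = 217: n = n₀ / (1 + (n₀−1)/N) = 79.34 / 1.361 = 58.30
Round up: n = 59.

59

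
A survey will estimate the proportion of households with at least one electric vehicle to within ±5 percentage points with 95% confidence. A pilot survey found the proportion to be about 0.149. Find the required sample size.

195

For a proportion with margin E = 0.05 at 95% confidence, z = 1.960.
n = p̂(1−p̂)(z/E)² = 0.149 × 0.851 × (1.960/0.05)² = 194.84
Round up: n = 195.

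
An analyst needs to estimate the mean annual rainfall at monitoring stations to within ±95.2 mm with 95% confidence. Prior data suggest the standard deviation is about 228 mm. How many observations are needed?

For a mean, the margin of error is E = z·σ/√n, so n = (zσ/E)².
At 95% confidence, z = 1.960.
n = (1.960 × 228 / 95.2)² = 22.03
Round up: n = 23.

23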